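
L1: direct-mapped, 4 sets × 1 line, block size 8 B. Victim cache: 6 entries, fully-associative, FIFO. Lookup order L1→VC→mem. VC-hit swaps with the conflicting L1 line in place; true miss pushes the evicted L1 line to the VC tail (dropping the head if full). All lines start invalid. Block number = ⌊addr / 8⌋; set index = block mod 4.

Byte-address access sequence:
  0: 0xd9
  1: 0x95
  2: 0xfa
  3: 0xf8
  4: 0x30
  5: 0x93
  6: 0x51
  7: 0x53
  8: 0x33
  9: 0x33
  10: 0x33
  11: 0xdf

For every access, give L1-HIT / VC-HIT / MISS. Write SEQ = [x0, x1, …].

#0 0xd9→b27/s3 MISS; vc=[]
#1 0x95→b18/s2 MISS; vc=[]
#2 0xfa→b31/s3 MISS; vc=[27]
#3 0xf8→b31/s3 L1-HIT; vc=[27]
#4 0x30→b6/s2 MISS; vc=[27,18]
#5 0x93→b18/s2 VC-HIT; vc=[27,6]
#6 0x51→b10/s2 MISS; vc=[27,6,18]
#7 0x53→b10/s2 L1-HIT; vc=[27,6,18]
#8 0x33→b6/s2 VC-HIT; vc=[27,10,18]
#9 0x33→b6/s2 L1-HIT; vc=[27,10,18]
#10 0x33→b6/s2 L1-HIT; vc=[27,10,18]
#11 0xdf→b27/s3 VC-HIT; vc=[31,10,18]

SEQ = [MISS, MISS, MISS, L1-HIT, MISS, VC-HIT, MISS, L1-HIT, VC-HIT, L1-HIT, L1-HIT, VC-HIT]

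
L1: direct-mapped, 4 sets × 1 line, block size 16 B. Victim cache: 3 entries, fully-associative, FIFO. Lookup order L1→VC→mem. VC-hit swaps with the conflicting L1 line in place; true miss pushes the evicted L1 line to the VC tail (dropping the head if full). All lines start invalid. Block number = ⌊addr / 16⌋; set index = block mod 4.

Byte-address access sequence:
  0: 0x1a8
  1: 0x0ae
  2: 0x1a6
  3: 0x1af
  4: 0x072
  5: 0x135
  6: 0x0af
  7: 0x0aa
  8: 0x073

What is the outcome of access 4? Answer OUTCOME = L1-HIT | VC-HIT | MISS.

OUTCOME = MISS

#0 0x1a8→b26/s2 MISS; vc=[]
#1 0xae→b10/s2 MISS; vc=[26]
#2 0x1a6→b26/s2 VC-HIT; vc=[10]
#3 0x1af→b26/s2 L1-HIT; vc=[10]
#4 0x72→b7/s3 MISS; vc=[10]
#5 0x135→b19/s3 MISS; vc=[10,7]
#6 0xaf→b10/s2 VC-HIT; vc=[26,7]
#7 0xaa→b10/s2 L1-HIT; vc=[26,7]
#8 0x73→b7/s3 VC-HIT; vc=[26,19]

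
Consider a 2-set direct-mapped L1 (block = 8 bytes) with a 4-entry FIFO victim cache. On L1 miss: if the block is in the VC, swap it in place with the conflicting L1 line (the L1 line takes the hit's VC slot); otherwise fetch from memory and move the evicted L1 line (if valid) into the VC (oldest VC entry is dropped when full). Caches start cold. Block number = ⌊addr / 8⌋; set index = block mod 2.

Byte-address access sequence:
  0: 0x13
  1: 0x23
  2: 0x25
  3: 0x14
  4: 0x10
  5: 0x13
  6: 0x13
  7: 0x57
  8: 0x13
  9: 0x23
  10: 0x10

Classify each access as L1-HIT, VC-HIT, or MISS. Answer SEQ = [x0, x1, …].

SEQ = [MISS, MISS, L1-HIT, VC-HIT, L1-HIT, L1-HIT, L1-HIT, MISS, VC-HIT, VC-HIT, VC-HIT]

0: 0x13 (blk 2, set 0) → MISS  vc=[]
1: 0x23 (blk 4, set 0) → MISS  vc=[2]
2: 0x25 (blk 4, set 0) → L1-HIT  vc=[2]
3: 0x14 (blk 2, set 0) → VC-HIT  vc=[4]
4: 0x10 (blk 2, set 0) → L1-HIT  vc=[4]
5: 0x13 (blk 2, set 0) → L1-HIT  vc=[4]
6: 0x13 (blk 2, set 0) → L1-HIT  vc=[4]
7: 0x57 (blk 10, set 0) → MISS  vc=[4, 2]
8: 0x13 (blk 2, set 0) → VC-HIT  vc=[4, 10]
9: 0x23 (blk 4, set 0) → VC-HIT  vc=[2, 10]
10: 0x10 (blk 2, set 0) → VC-HIT  vc=[4, 10]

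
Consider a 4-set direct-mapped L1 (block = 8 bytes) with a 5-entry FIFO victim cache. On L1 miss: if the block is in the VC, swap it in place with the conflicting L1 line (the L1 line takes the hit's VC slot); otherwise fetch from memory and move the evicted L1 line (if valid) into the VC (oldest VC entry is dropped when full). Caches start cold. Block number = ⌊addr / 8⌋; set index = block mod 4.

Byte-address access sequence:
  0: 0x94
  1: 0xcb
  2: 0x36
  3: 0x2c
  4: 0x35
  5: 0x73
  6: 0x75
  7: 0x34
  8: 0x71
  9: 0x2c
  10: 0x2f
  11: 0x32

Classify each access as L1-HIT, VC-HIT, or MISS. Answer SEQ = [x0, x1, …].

SEQ = [MISS, MISS, MISS, MISS, L1-HIT, MISS, L1-HIT, VC-HIT, VC-HIT, L1-HIT, L1-HIT, VC-HIT]

#0 0x94→b18/s2 MISS; vc=[]
#1 0xcb→b25/s1 MISS; vc=[]
#2 0x36→b6/s2 MISS; vc=[18]
#3 0x2c→b5/s1 MISS; vc=[18,25]
#4 0x35→b6/s2 L1-HIT; vc=[18,25]
#5 0x73→b14/s2 MISS; vc=[18,25,6]
#6 0x75→b14/s2 L1-HIT; vc=[18,25,6]
#7 0x34→b6/s2 VC-HIT; vc=[18,25,14]
#8 0x71→b14/s2 VC-HIT; vc=[18,25,6]
#9 0x2c→b5/s1 L1-HIT; vc=[18,25,6]
#10 0x2f→b5/s1 L1-HIT; vc=[18,25,6]
#11 0x32→b6/s2 VC-HIT; vc=[18,25,14]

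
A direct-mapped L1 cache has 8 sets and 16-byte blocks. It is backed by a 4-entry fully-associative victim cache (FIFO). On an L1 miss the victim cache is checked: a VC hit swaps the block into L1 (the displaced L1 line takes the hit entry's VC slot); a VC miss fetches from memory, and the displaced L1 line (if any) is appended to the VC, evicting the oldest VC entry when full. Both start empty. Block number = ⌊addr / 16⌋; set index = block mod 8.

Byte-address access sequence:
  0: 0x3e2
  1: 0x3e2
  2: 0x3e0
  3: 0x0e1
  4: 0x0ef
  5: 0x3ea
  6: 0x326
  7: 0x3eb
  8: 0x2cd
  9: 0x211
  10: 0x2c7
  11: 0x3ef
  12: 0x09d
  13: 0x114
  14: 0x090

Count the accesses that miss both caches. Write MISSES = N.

#0 0x3e2→b62/s6 MISS; vc=[]
#1 0x3e2→b62/s6 L1-HIT; vc=[]
#2 0x3e0→b62/s6 L1-HIT; vc=[]
#3 0xe1→b14/s6 MISS; vc=[62]
#4 0xef→b14/s6 L1-HIT; vc=[62]
#5 0x3ea→b62/s6 VC-HIT; vc=[14]
#6 0x326→b50/s2 MISS; vc=[14]
#7 0x3eb→b62/s6 L1-HIT; vc=[14]
#8 0x2cd→b44/s4 MISS; vc=[14]
#9 0x211→b33/s1 MISS; vc=[14]
#10 0x2c7→b44/s4 L1-HIT; vc=[14]
#11 0x3ef→b62/s6 L1-HIT; vc=[14]
#12 0x9d→b9/s1 MISS; vc=[14,33]
#13 0x114→b17/s1 MISS; vc=[14,33,9]
#14 0x90→b9/s1 VC-HIT; vc=[14,33,17]

MISSES = 7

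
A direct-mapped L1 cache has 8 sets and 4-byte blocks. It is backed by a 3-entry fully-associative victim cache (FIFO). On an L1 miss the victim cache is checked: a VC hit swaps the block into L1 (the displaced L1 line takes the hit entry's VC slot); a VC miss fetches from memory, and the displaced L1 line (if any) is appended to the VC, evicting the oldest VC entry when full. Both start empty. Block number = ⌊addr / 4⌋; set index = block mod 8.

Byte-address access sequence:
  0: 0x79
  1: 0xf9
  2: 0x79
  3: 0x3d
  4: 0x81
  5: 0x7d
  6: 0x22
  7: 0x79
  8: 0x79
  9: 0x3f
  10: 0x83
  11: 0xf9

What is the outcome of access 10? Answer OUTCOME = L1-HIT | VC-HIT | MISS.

OUTCOME = VC-HIT

#0 0x79→b30/s6 MISS; vc=[]
#1 0xf9→b62/s6 MISS; vc=[30]
#2 0x79→b30/s6 VC-HIT; vc=[62]
#3 0x3d→b15/s7 MISS; vc=[62]
#4 0x81→b32/s0 MISS; vc=[62]
#5 0x7d→b31/s7 MISS; vc=[62,15]
#6 0x22→b8/s0 MISS; vc=[62,15,32]
#7 0x79→b30/s6 L1-HIT; vc=[62,15,32]
#8 0x79→b30/s6 L1-HIT; vc=[62,15,32]
#9 0x3f→b15/s7 VC-HIT; vc=[62,31,32]
#10 0x83→b32/s0 VC-HIT; vc=[62,31,8]
#11 0xf9→b62/s6 VC-HIT; vc=[30,31,8]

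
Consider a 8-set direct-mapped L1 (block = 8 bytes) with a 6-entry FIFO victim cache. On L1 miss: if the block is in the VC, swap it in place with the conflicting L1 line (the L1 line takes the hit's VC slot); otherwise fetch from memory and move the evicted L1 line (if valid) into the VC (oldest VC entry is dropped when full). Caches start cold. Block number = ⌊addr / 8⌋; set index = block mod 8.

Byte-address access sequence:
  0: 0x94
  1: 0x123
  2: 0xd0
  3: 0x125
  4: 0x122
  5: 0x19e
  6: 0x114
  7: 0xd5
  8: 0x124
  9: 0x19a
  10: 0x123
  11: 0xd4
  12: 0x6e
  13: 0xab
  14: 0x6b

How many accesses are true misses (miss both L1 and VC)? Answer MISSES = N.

MISSES = 7

#0 0x94→b18/s2 MISS; vc=[]
#1 0x123→b36/s4 MISS; vc=[]
#2 0xd0→b26/s2 MISS; vc=[18]
#3 0x125→b36/s4 L1-HIT; vc=[18]
#4 0x122→b36/s4 L1-HIT; vc=[18]
#5 0x19e→b51/s3 MISS; vc=[18]
#6 0x114→b34/s2 MISS; vc=[18,26]
#7 0xd5→b26/s2 VC-HIT; vc=[18,34]
#8 0x124→b36/s4 L1-HIT; vc=[18,34]
#9 0x19a→b51/s3 L1-HIT; vc=[18,34]
#10 0x123→b36/s4 L1-HIT; vc=[18,34]
#11 0xd4→b26/s2 L1-HIT; vc=[18,34]
#12 0x6e→b13/s5 MISS; vc=[18,34]
#13 0xab→b21/s5 MISS; vc=[18,34,13]
#14 0x6b→b13/s5 VC-HIT; vc=[18,34,21]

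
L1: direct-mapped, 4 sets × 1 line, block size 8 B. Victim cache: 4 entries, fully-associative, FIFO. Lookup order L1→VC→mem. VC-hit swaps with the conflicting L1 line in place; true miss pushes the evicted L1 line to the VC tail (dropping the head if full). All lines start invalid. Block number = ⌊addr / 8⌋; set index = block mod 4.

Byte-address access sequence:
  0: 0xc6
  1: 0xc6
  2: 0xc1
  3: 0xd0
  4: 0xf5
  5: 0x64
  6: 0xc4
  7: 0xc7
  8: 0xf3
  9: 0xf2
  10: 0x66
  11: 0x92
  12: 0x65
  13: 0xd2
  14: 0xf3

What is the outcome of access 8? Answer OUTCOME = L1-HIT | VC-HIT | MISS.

OUTCOME = L1-HIT

0: 0xc6 (blk 24, set 0) → MISS  vc=[]
1: 0xc6 (blk 24, set 0) → L1-HIT  vc=[]
2: 0xc1 (blk 24, set 0) → L1-HIT  vc=[]
3: 0xd0 (blk 26, set 2) → MISS  vc=[]
4: 0xf5 (blk 30, set 2) → MISS  vc=[26]
5: 0x64 (blk 12, set 0) → MISS  vc=[26, 24]
6: 0xc4 (blk 24, set 0) → VC-HIT  vc=[26, 12]
7: 0xc7 (blk 24, set 0) → L1-HIT  vc=[26, 12]
8: 0xf3 (blk 30, set 2) → L1-HIT  vc=[26, 12]
9: 0xf2 (blk 30, set 2) → L1-HIT  vc=[26, 12]
10: 0x66 (blk 12, set 0) → VC-HIT  vc=[26, 24]
11: 0x92 (blk 18, set 2) → MISS  vc=[26, 24, 30]
12: 0x65 (blk 12, set 0) → L1-HIT  vc=[26, 24, 30]
13: 0xd2 (blk 26, set 2) → VC-HIT  vc=[18, 24, 30]
14: 0xf3 (blk 30, set 2) → VC-HIT  vc=[18, 24, 26]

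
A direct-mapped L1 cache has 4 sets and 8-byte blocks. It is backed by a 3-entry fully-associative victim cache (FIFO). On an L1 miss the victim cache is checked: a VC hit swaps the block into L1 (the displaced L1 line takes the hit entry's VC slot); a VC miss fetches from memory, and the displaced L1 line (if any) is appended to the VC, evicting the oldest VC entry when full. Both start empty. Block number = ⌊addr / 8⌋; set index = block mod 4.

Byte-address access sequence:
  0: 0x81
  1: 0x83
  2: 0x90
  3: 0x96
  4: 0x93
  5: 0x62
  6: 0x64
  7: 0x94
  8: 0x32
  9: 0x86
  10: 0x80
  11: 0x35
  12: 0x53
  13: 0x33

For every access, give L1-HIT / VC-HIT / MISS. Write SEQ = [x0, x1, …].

#0 0x81→b16/s0 MISS; vc=[]
#1 0x83→b16/s0 L1-HIT; vc=[]
#2 0x90→b18/s2 MISS; vc=[]
#3 0x96→b18/s2 L1-HIT; vc=[]
#4 0x93→b18/s2 L1-HIT; vc=[]
#5 0x62→b12/s0 MISS; vc=[16]
#6 0x64→b12/s0 L1-HIT; vc=[16]
#7 0x94→b18/s2 L1-HIT; vc=[16]
#8 0x32→b6/s2 MISS; vc=[16,18]
#9 0x86→b16/s0 VC-HIT; vc=[12,18]
#10 0x80→b16/s0 L1-HIT; vc=[12,18]
#11 0x35→b6/s2 L1-HIT; vc=[12,18]
#12 0x53→b10/s2 MISS; vc=[12,18,6]
#13 0x33→b6/s2 VC-HIT; vc=[12,18,10]

SEQ = [MISS, L1-HIT, MISS, L1-HIT, L1-HIT, MISS, L1-HIT, L1-HIT, MISS, VC-HIT, L1-HIT, L1-HIT, MISS, VC-HIT]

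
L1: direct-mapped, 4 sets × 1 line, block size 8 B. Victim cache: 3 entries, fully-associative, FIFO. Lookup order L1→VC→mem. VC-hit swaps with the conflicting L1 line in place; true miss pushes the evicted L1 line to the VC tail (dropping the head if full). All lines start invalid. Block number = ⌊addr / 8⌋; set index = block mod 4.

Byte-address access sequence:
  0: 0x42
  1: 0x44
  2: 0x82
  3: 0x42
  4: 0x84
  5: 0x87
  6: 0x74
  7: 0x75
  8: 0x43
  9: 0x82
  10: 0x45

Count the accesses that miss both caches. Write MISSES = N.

0: 0x42 (blk 8, set 0) → MISS  vc=[]
1: 0x44 (blk 8, set 0) → L1-HIT  vc=[]
2: 0x82 (blk 16, set 0) → MISS  vc=[8]
3: 0x42 (blk 8, set 0) → VC-HIT  vc=[16]
4: 0x84 (blk 16, set 0) → VC-HIT  vc=[8]
5: 0x87 (blk 16, set 0) → L1-HIT  vc=[8]
6: 0x74 (blk 14, set 2) → MISS  vc=[8]
7: 0x75 (blk 14, set 2) → L1-HIT  vc=[8]
8: 0x43 (blk 8, set 0) → VC-HIT  vc=[16]
9: 0x82 (blk 16, set 0) → VC-HIT  vc=[8]
10: 0x45 (blk 8, set 0) → VC-HIT  vc=[16]

MISSES = 3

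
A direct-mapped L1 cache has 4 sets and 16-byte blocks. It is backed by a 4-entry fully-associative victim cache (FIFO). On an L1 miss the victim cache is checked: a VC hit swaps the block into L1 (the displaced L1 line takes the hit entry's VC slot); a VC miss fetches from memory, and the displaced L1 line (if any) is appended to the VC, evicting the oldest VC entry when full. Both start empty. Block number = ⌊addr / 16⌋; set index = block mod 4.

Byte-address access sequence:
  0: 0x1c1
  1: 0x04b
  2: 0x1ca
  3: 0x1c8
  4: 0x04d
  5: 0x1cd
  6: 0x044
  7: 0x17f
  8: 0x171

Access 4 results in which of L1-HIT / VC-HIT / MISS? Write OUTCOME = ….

0: 0x1c1 (blk 28, set 0) → MISS  vc=[]
1: 0x4b (blk 4, set 0) → MISS  vc=[28]
2: 0x1ca (blk 28, set 0) → VC-HIT  vc=[4]
3: 0x1c8 (blk 28, set 0) → L1-HIT  vc=[4]
4: 0x4d (blk 4, set 0) → VC-HIT  vc=[28]
5: 0x1cd (blk 28, set 0) → VC-HIT  vc=[4]
6: 0x44 (blk 4, set 0) → VC-HIT  vc=[28]
7: 0x17f (blk 23, set 3) → MISS  vc=[28]
8: 0x171 (blk 23, set 3) → L1-HIT  vc=[28]

OUTCOME = VC-HIT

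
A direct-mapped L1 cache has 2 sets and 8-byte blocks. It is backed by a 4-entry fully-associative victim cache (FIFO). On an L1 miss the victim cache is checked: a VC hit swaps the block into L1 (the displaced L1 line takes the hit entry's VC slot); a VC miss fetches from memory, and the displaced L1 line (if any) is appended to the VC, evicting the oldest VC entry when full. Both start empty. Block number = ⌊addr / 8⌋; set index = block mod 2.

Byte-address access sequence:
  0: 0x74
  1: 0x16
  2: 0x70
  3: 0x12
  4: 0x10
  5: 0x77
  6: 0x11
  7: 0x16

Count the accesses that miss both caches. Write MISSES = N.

0: 0x74 (blk 14, set 0) → MISS  vc=[]
1: 0x16 (blk 2, set 0) → MISS  vc=[14]
2: 0x70 (blk 14, set 0) → VC-HIT  vc=[2]
3: 0x12 (blk 2, set 0) → VC-HIT  vc=[14]
4: 0x10 (blk 2, set 0) → L1-HIT  vc=[14]
5: 0x77 (blk 14, set 0) → VC-HIT  vc=[2]
6: 0x11 (blk 2, set 0) → VC-HIT  vc=[14]
7: 0x16 (blk 2, set 0) → L1-HIT  vc=[14]

MISSES = 2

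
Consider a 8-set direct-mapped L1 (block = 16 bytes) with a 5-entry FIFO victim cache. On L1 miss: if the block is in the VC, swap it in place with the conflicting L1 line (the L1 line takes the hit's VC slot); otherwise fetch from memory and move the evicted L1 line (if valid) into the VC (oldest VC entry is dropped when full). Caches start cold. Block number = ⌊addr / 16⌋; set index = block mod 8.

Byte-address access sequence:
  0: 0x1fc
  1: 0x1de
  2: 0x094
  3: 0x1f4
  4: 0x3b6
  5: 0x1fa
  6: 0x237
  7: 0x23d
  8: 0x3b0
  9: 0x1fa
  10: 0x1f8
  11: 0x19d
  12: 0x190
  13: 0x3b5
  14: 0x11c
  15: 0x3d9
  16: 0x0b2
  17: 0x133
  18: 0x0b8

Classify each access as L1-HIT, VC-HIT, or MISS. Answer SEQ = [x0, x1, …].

  [0] addr=0x1fc blk=31 s=7: MISS | VC []
  [1] addr=0x1de blk=29 s=5: MISS | VC []
  [2] addr=0x94 blk=9 s=1: MISS | VC []
  [3] addr=0x1f4 blk=31 s=7: L1-HIT | VC []
  [4] addr=0x3b6 blk=59 s=3: MISS | VC []
  [5] addr=0x1fa blk=31 s=7: L1-HIT | VC []
  [6] addr=0x237 blk=35 s=3: MISS | VC [59]
  [7] addr=0x23d blk=35 s=3: L1-HIT | VC [59]
  [8] addr=0x3b0 blk=59 s=3: VC-HIT | VC [35]
  [9] addr=0x1fa blk=31 s=7: L1-HIT | VC [35]
  [10] addr=0x1f8 blk=31 s=7: L1-HIT | VC [35]
  [11] addr=0x19d blk=25 s=1: MISS | VC [35, 9]
  [12] addr=0x190 blk=25 s=1: L1-HIT | VC [35, 9]
  [13] addr=0x3b5 blk=59 s=3: L1-HIT | VC [35, 9]
  [14] addr=0x11c blk=17 s=1: MISS | VC [35, 9, 25]
  [15] addr=0x3d9 blk=61 s=5: MISS | VC [35, 9, 25, 29]
  [16] addr=0xb2 blk=11 s=3: MISS | VC [35, 9, 25, 29, 59]
  [17] addr=0x133 blk=19 s=3: MISS | VC [9, 25, 29, 59, 11]
  [18] addr=0xb8 blk=11 s=3: VC-HIT | VC [9, 25, 29, 59, 19]

SEQ = [MISS, MISS, MISS, L1-HIT, MISS, L1-HIT, MISS, L1-HIT, VC-HIT, L1-HIT, L1-HIT, MISS, L1-HIT, L1-HIT, MISS, MISS, MISS, MISS, VC-HIT]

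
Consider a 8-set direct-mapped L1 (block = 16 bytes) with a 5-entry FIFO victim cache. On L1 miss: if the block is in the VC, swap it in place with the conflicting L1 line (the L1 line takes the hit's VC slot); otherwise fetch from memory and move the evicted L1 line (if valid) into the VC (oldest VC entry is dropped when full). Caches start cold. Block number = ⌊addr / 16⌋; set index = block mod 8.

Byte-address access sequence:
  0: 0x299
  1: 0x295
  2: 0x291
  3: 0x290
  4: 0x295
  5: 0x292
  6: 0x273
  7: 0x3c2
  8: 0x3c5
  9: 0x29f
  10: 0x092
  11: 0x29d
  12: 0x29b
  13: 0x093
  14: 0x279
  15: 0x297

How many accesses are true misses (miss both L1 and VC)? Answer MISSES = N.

MISSES = 4

  [0] addr=0x299 blk=41 s=1: MISS | VC []
  [1] addr=0x295 blk=41 s=1: L1-HIT | VC []
  [2] addr=0x291 blk=41 s=1: L1-HIT | VC []
  [3] addr=0x290 blk=41 s=1: L1-HIT | VC []
  [4] addr=0x295 blk=41 s=1: L1-HIT | VC []
  [5] addr=0x292 blk=41 s=1: L1-HIT | VC []
  [6] addr=0x273 blk=39 s=7: MISS | VC []
  [7] addr=0x3c2 blk=60 s=4: MISS | VC []
  [8] addr=0x3c5 blk=60 s=4: L1-HIT | VC []
  [9] addr=0x29f blk=41 s=1: L1-HIT | VC []
  [10] addr=0x92 blk=9 s=1: MISS | VC [41]
  [11] addr=0x29d blk=41 s=1: VC-HIT | VC [9]
  [12] addr=0x29b blk=41 s=1: L1-HIT | VC [9]
  [13] addr=0x93 blk=9 s=1: VC-HIT | VC [41]
  [14] addr=0x279 blk=39 s=7: L1-HIT | VC [41]
  [15] addr=0x297 blk=41 s=1: VC-HIT | VC [9]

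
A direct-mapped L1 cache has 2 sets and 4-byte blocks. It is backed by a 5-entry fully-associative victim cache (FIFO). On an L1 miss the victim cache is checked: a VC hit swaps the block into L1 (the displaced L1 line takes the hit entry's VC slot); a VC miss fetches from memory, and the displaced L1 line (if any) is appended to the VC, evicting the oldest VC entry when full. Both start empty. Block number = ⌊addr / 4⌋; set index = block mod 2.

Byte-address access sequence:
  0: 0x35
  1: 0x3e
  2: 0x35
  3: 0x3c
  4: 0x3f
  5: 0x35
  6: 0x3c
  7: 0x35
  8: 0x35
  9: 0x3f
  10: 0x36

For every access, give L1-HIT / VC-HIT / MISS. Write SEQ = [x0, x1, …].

#0 0x35→b13/s1 MISS; vc=[]
#1 0x3e→b15/s1 MISS; vc=[13]
#2 0x35→b13/s1 VC-HIT; vc=[15]
#3 0x3c→b15/s1 VC-HIT; vc=[13]
#4 0x3f→b15/s1 L1-HIT; vc=[13]
#5 0x35→b13/s1 VC-HIT; vc=[15]
#6 0x3c→b15/s1 VC-HIT; vc=[13]
#7 0x35→b13/s1 VC-HIT; vc=[15]
#8 0x35→b13/s1 L1-HIT; vc=[15]
#9 0x3f→b15/s1 VC-HIT; vc=[13]
#10 0x36→b13/s1 VC-HIT; vc=[15]

SEQ = [MISS, MISS, VC-HIT, VC-HIT, L1-HIT, VC-HIT, VC-HIT, VC-HIT, L1-HIT, VC-HIT, VC-HIT]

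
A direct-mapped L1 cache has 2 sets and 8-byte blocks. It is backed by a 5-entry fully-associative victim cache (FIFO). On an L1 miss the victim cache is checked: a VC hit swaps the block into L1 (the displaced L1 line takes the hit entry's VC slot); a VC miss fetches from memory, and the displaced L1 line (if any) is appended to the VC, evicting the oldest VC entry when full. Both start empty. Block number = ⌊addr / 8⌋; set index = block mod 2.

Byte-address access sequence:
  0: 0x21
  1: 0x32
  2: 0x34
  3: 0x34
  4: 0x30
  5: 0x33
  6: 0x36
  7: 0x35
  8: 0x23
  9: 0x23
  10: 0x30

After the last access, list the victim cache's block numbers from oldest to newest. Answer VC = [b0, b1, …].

#0 0x21→b4/s0 MISS; vc=[]
#1 0x32→b6/s0 MISS; vc=[4]
#2 0x34→b6/s0 L1-HIT; vc=[4]
#3 0x34→b6/s0 L1-HIT; vc=[4]
#4 0x30→b6/s0 L1-HIT; vc=[4]
#5 0x33→b6/s0 L1-HIT; vc=[4]
#6 0x36→b6/s0 L1-HIT; vc=[4]
#7 0x35→b6/s0 L1-HIT; vc=[4]
#8 0x23→b4/s0 VC-HIT; vc=[6]
#9 0x23→b4/s0 L1-HIT; vc=[6]
#10 0x30→b6/s0 VC-HIT; vc=[4]

VC = [4]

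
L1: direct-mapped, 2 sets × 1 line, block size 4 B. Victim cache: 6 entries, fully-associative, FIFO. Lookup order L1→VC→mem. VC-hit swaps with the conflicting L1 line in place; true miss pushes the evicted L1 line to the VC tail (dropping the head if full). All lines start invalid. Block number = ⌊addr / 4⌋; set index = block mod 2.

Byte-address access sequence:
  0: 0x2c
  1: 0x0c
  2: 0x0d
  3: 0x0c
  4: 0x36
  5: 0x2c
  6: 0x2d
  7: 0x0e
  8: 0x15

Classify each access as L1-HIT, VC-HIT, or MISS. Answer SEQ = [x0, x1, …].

SEQ = [MISS, MISS, L1-HIT, L1-HIT, MISS, VC-HIT, L1-HIT, VC-HIT, MISS]

#0 0x2c→b11/s1 MISS; vc=[]
#1 0xc→b3/s1 MISS; vc=[11]
#2 0xd→b3/s1 L1-HIT; vc=[11]
#3 0xc→b3/s1 L1-HIT; vc=[11]
#4 0x36→b13/s1 MISS; vc=[11,3]
#5 0x2c→b11/s1 VC-HIT; vc=[13,3]
#6 0x2d→b11/s1 L1-HIT; vc=[13,3]
#7 0xe→b3/s1 VC-HIT; vc=[13,11]
#8 0x15→b5/s1 MISS; vc=[13,11,3]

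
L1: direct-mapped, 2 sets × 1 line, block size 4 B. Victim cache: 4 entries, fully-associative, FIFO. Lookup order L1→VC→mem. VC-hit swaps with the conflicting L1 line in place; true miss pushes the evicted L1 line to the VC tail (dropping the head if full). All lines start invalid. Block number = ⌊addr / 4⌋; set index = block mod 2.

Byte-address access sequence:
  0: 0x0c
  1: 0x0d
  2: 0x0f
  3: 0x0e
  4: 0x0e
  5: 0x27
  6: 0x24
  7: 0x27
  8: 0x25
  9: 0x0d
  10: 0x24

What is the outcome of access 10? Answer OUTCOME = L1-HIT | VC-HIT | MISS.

#0 0xc→b3/s1 MISS; vc=[]
#1 0xd→b3/s1 L1-HIT; vc=[]
#2 0xf→b3/s1 L1-HIT; vc=[]
#3 0xe→b3/s1 L1-HIT; vc=[]
#4 0xe→b3/s1 L1-HIT; vc=[]
#5 0x27→b9/s1 MISS; vc=[3]
#6 0x24→b9/s1 L1-HIT; vc=[3]
#7 0x27→b9/s1 L1-HIT; vc=[3]
#8 0x25→b9/s1 L1-HIT; vc=[3]
#9 0xd→b3/s1 VC-HIT; vc=[9]
#10 0x24→b9/s1 VC-HIT; vc=[3]

OUTCOME = VC-HIT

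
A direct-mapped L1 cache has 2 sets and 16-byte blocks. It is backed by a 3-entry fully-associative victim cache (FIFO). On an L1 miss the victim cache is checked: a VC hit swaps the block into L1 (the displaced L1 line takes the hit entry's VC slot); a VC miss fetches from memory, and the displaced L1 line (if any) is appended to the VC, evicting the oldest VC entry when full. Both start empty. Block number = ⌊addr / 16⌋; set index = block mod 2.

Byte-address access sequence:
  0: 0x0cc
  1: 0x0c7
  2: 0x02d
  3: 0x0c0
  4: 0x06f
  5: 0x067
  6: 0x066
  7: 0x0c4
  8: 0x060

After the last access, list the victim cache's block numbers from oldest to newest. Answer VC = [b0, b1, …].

VC = [2, 12]

#0 0xcc→b12/s0 MISS; vc=[]
#1 0xc7→b12/s0 L1-HIT; vc=[]
#2 0x2d→b2/s0 MISS; vc=[12]
#3 0xc0→b12/s0 VC-HIT; vc=[2]
#4 0x6f→b6/s0 MISS; vc=[2,12]
#5 0x67→b6/s0 L1-HIT; vc=[2,12]
#6 0x66→b6/s0 L1-HIT; vc=[2,12]
#7 0xc4→b12/s0 VC-HIT; vc=[2,6]
#8 0x60→b6/s0 VC-HIT; vc=[2,12]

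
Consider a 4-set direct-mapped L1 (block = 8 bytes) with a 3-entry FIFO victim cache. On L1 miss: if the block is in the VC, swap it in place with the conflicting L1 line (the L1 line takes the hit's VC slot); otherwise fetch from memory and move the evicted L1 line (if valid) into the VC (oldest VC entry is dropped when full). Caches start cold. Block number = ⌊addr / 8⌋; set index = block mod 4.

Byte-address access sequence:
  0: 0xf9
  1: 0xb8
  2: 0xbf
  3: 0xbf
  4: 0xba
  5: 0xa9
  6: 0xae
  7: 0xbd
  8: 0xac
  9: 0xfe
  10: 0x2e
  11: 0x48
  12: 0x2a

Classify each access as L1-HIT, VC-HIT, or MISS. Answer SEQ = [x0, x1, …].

SEQ = [MISS, MISS, L1-HIT, L1-HIT, L1-HIT, MISS, L1-HIT, L1-HIT, L1-HIT, VC-HIT, MISS, MISS, VC-HIT]

  [0] addr=0xf9 blk=31 s=3: MISS | VC []
  [1] addr=0xb8 blk=23 s=3: MISS | VC [31]
  [2] addr=0xbf blk=23 s=3: L1-HIT | VC [31]
  [3] addr=0xbf blk=23 s=3: L1-HIT | VC [31]
  [4] addr=0xba blk=23 s=3: L1-HIT | VC [31]
  [5] addr=0xa9 blk=21 s=1: MISS | VC [31]
  [6] addr=0xae blk=21 s=1: L1-HIT | VC [31]
  [7] addr=0xbd blk=23 s=3: L1-HIT | VC [31]
  [8] addr=0xac blk=21 s=1: L1-HIT | VC [31]
  [9] addr=0xfe blk=31 s=3: VC-HIT | VC [23]
  [10] addr=0x2e blk=5 s=1: MISS | VC [23, 21]
  [11] addr=0x48 blk=9 s=1: MISS | VC [23, 21, 5]
  [12] addr=0x2a blk=5 s=1: VC-HIT | VC [23, 21, 9]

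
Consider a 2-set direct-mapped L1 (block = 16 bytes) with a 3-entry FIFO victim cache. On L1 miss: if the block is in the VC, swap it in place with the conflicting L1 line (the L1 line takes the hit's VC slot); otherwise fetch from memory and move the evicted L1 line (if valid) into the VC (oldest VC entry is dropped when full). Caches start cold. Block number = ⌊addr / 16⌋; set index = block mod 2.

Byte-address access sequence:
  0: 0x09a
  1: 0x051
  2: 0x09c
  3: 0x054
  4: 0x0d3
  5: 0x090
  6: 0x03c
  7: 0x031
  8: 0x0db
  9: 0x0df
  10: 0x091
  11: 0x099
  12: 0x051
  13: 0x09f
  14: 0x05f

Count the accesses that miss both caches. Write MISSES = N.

MISSES = 4

0: 0x9a (blk 9, set 1) → MISS  vc=[]
1: 0x51 (blk 5, set 1) → MISS  vc=[9]
2: 0x9c (blk 9, set 1) → VC-HIT  vc=[5]
3: 0x54 (blk 5, set 1) → VC-HIT  vc=[9]
4: 0xd3 (blk 13, set 1) → MISS  vc=[9, 5]
5: 0x90 (blk 9, set 1) → VC-HIT  vc=[13, 5]
6: 0x3c (blk 3, set 1) → MISS  vc=[13, 5, 9]
7: 0x31 (blk 3, set 1) → L1-HIT  vc=[13, 5, 9]
8: 0xdb (blk 13, set 1) → VC-HIT  vc=[3, 5, 9]
9: 0xdf (blk 13, set 1) → L1-HIT  vc=[3, 5, 9]
10: 0x91 (blk 9, set 1) → VC-HIT  vc=[3, 5, 13]
11: 0x99 (blk 9, set 1) → L1-HIT  vc=[3, 5, 13]
12: 0x51 (blk 5, set 1) → VC-HIT  vc=[3, 9, 13]
13: 0x9f (blk 9, set 1) → VC-HIT  vc=[3, 5, 13]
14: 0x5f (blk 5, set 1) → VC-HIT  vc=[3, 9, 13]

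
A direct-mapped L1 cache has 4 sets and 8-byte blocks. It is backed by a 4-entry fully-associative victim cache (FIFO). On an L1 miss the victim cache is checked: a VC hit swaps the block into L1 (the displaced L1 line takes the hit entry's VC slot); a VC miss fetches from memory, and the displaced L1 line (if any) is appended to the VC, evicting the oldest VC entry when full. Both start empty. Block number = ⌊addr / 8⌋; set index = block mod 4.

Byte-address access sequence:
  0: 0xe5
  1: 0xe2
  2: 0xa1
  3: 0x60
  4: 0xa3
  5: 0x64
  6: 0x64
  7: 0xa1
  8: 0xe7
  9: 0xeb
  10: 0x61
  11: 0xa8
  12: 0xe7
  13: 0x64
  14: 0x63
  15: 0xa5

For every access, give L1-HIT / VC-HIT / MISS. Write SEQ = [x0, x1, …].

#0 0xe5→b28/s0 MISS; vc=[]
#1 0xe2→b28/s0 L1-HIT; vc=[]
#2 0xa1→b20/s0 MISS; vc=[28]
#3 0x60→b12/s0 MISS; vc=[28,20]
#4 0xa3→b20/s0 VC-HIT; vc=[28,12]
#5 0x64→b12/s0 VC-HIT; vc=[28,20]
#6 0x64→b12/s0 L1-HIT; vc=[28,20]
#7 0xa1→b20/s0 VC-HIT; vc=[28,12]
#8 0xe7→b28/s0 VC-HIT; vc=[20,12]
#9 0xeb→b29/s1 MISS; vc=[20,12]
#10 0x61→b12/s0 VC-HIT; vc=[20,28]
#11 0xa8→b21/s1 MISS; vc=[20,28,29]
#12 0xe7→b28/s0 VC-HIT; vc=[20,12,29]
#13 0x64→b12/s0 VC-HIT; vc=[20,28,29]
#14 0x63→b12/s0 L1-HIT; vc=[20,28,29]
#15 0xa5→b20/s0 VC-HIT; vc=[12,28,29]

SEQ = [MISS, L1-HIT, MISS, MISS, VC-HIT, VC-HIT, L1-HIT, VC-HIT, VC-HIT, MISS, VC-HIT, MISS, VC-HIT, VC-HIT, L1-HIT, VC-HIT]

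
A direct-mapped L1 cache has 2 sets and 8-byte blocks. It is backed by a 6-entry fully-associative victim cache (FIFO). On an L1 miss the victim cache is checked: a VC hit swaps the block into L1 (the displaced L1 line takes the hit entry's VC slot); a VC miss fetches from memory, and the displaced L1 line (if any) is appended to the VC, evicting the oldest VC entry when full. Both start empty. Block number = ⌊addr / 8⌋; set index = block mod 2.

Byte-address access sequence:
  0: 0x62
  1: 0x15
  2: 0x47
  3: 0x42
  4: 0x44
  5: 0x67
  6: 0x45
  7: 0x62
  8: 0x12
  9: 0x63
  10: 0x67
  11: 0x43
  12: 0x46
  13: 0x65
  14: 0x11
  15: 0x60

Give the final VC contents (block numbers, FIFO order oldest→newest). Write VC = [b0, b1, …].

VC = [8, 2]

#0 0x62→b12/s0 MISS; vc=[]
#1 0x15→b2/s0 MISS; vc=[12]
#2 0x47→b8/s0 MISS; vc=[12,2]
#3 0x42→b8/s0 L1-HIT; vc=[12,2]
#4 0x44→b8/s0 L1-HIT; vc=[12,2]
#5 0x67→b12/s0 VC-HIT; vc=[8,2]
#6 0x45→b8/s0 VC-HIT; vc=[12,2]
#7 0x62→b12/s0 VC-HIT; vc=[8,2]
#8 0x12→b2/s0 VC-HIT; vc=[8,12]
#9 0x63→b12/s0 VC-HIT; vc=[8,2]
#10 0x67→b12/s0 L1-HIT; vc=[8,2]
#11 0x43→b8/s0 VC-HIT; vc=[12,2]
#12 0x46→b8/s0 L1-HIT; vc=[12,2]
#13 0x65→b12/s0 VC-HIT; vc=[8,2]
#14 0x11→b2/s0 VC-HIT; vc=[8,12]
#15 0x60→b12/s0 VC-HIT; vc=[8,2]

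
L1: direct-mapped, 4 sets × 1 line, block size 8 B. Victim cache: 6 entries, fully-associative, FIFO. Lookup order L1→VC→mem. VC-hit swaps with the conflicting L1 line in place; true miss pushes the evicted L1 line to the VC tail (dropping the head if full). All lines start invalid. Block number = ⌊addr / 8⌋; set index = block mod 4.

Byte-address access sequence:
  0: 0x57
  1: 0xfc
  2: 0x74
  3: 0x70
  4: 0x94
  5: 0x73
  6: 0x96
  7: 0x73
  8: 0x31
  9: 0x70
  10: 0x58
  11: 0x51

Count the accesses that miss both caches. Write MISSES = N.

#0 0x57→b10/s2 MISS; vc=[]
#1 0xfc→b31/s3 MISS; vc=[]
#2 0x74→b14/s2 MISS; vc=[10]
#3 0x70→b14/s2 L1-HIT; vc=[10]
#4 0x94→b18/s2 MISS; vc=[10,14]
#5 0x73→b14/s2 VC-HIT; vc=[10,18]
#6 0x96→b18/s2 VC-HIT; vc=[10,14]
#7 0x73→b14/s2 VC-HIT; vc=[10,18]
#8 0x31→b6/s2 MISS; vc=[10,18,14]
#9 0x70→b14/s2 VC-HIT; vc=[10,18,6]
#10 0x58→b11/s3 MISS; vc=[10,18,6,31]
#11 0x51→b10/s2 VC-HIT; vc=[14,18,6,31]

MISSES = 6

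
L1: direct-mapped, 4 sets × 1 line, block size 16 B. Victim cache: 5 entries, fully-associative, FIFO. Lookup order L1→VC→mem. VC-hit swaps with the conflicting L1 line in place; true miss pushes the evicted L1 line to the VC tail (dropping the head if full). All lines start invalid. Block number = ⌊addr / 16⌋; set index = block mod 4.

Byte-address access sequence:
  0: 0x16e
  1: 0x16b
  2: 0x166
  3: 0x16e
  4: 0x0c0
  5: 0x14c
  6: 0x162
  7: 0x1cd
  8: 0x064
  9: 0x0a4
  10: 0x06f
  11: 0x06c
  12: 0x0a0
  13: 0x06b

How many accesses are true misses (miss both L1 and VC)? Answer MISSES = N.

MISSES = 6

#0 0x16e→b22/s2 MISS; vc=[]
#1 0x16b→b22/s2 L1-HIT; vc=[]
#2 0x166→b22/s2 L1-HIT; vc=[]
#3 0x16e→b22/s2 L1-HIT; vc=[]
#4 0xc0→b12/s0 MISS; vc=[]
#5 0x14c→b20/s0 MISS; vc=[12]
#6 0x162→b22/s2 L1-HIT; vc=[12]
#7 0x1cd→b28/s0 MISS; vc=[12,20]
#8 0x64→b6/s2 MISS; vc=[12,20,22]
#9 0xa4→b10/s2 MISS; vc=[12,20,22,6]
#10 0x6f→b6/s2 VC-HIT; vc=[12,20,22,10]
#11 0x6c→b6/s2 L1-HIT; vc=[12,20,22,10]
#12 0xa0→b10/s2 VC-HIT; vc=[12,20,22,6]
#13 0x6b→b6/s2 VC-HIT; vc=[12,20,22,10]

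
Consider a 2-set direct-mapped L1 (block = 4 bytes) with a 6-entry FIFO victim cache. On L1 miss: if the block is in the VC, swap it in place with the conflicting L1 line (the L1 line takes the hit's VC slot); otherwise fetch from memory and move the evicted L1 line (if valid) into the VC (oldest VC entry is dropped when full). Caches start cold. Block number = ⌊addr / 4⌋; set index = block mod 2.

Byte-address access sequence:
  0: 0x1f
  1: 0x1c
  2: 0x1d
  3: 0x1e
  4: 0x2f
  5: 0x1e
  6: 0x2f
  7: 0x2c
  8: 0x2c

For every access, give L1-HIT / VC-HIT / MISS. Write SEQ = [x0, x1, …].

0: 0x1f (blk 7, set 1) → MISS  vc=[]
1: 0x1c (blk 7, set 1) → L1-HIT  vc=[]
2: 0x1d (blk 7, set 1) → L1-HIT  vc=[]
3: 0x1e (blk 7, set 1) → L1-HIT  vc=[]
4: 0x2f (blk 11, set 1) → MISS  vc=[7]
5: 0x1e (blk 7, set 1) → VC-HIT  vc=[11]
6: 0x2f (blk 11, set 1) → VC-HIT  vc=[7]
7: 0x2c (blk 11, set 1) → L1-HIT  vc=[7]
8: 0x2c (blk 11, set 1) → L1-HIT  vc=[7]

SEQ = [MISS, L1-HIT, L1-HIT, L1-HIT, MISS, VC-HIT, VC-HIT, L1-HIT, L1-HIT]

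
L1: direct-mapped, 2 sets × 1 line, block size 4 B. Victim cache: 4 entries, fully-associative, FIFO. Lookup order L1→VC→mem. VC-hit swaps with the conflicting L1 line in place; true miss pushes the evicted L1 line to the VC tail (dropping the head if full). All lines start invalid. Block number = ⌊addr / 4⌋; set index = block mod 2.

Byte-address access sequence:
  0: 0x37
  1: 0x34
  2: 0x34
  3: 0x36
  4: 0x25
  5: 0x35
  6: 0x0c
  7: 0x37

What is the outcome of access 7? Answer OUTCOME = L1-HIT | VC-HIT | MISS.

  [0] addr=0x37 blk=13 s=1: MISS | VC []
  [1] addr=0x34 blk=13 s=1: L1-HIT | VC []
  [2] addr=0x34 blk=13 s=1: L1-HIT | VC []
  [3] addr=0x36 blk=13 s=1: L1-HIT | VC []
  [4] addr=0x25 blk=9 s=1: MISS | VC [13]
  [5] addr=0x35 blk=13 s=1: VC-HIT | VC [9]
  [6] addr=0xc blk=3 s=1: MISS | VC [9, 13]
  [7] addr=0x37 blk=13 s=1: VC-HIT | VC [9, 3]

OUTCOME = VC-HIT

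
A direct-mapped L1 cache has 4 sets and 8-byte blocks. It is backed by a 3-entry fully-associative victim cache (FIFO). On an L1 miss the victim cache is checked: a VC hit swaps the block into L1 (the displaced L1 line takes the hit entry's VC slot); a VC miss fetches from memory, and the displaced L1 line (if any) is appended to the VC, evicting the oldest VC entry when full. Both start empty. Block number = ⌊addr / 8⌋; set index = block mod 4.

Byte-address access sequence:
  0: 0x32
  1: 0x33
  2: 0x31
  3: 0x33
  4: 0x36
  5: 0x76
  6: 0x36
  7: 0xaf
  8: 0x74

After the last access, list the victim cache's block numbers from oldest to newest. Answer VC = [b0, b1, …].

VC = [6]

0: 0x32 (blk 6, set 2) → MISS  vc=[]
1: 0x33 (blk 6, set 2) → L1-HIT  vc=[]
2: 0x31 (blk 6, set 2) → L1-HIT  vc=[]
3: 0x33 (blk 6, set 2) → L1-HIT  vc=[]
4: 0x36 (blk 6, set 2) → L1-HIT  vc=[]
5: 0x76 (blk 14, set 2) → MISS  vc=[6]
6: 0x36 (blk 6, set 2) → VC-HIT  vc=[14]
7: 0xaf (blk 21, set 1) → MISS  vc=[14]
8: 0x74 (blk 14, set 2) → VC-HIT  vc=[6]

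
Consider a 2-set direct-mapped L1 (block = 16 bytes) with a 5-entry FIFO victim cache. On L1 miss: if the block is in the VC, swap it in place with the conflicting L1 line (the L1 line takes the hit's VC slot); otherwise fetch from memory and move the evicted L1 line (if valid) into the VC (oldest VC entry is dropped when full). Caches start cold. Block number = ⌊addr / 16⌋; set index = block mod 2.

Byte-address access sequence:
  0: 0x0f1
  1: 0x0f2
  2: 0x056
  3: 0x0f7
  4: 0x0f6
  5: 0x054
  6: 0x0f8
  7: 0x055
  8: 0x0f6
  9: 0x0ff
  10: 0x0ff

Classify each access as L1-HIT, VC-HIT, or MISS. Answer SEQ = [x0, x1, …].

0: 0xf1 (blk 15, set 1) → MISS  vc=[]
1: 0xf2 (blk 15, set 1) → L1-HIT  vc=[]
2: 0x56 (blk 5, set 1) → MISS  vc=[15]
3: 0xf7 (blk 15, set 1) → VC-HIT  vc=[5]
4: 0xf6 (blk 15, set 1) → L1-HIT  vc=[5]
5: 0x54 (blk 5, set 1) → VC-HIT  vc=[15]
6: 0xf8 (blk 15, set 1) → VC-HIT  vc=[5]
7: 0x55 (blk 5, set 1) → VC-HIT  vc=[15]
8: 0xf6 (blk 15, set 1) → VC-HIT  vc=[5]
9: 0xff (blk 15, set 1) → L1-HIT  vc=[5]
10: 0xff (blk 15, set 1) → L1-HIT  vc=[5]

SEQ = [MISS, L1-HIT, MISS, VC-HIT, L1-HIT, VC-HIT, VC-HIT, VC-HIT, VC-HIT, L1-HIT, L1-HIT]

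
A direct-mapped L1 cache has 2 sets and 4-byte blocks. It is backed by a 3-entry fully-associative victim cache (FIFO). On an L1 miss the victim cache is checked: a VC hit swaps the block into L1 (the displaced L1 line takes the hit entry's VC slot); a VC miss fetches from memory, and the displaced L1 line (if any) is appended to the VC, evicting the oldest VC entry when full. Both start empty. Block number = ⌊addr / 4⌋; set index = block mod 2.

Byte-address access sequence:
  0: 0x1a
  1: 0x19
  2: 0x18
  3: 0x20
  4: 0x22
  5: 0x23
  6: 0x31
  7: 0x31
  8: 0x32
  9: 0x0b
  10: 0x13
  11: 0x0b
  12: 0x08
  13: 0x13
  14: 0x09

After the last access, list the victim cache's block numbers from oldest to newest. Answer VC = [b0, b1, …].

VC = [8, 12, 4]

  [0] addr=0x1a blk=6 s=0: MISS | VC []
  [1] addr=0x19 blk=6 s=0: L1-HIT | VC []
  [2] addr=0x18 blk=6 s=0: L1-HIT | VC []
  [3] addr=0x20 blk=8 s=0: MISS | VC [6]
  [4] addr=0x22 blk=8 s=0: L1-HIT | VC [6]
  [5] addr=0x23 blk=8 s=0: L1-HIT | VC [6]
  [6] addr=0x31 blk=12 s=0: MISS | VC [6, 8]
  [7] addr=0x31 blk=12 s=0: L1-HIT | VC [6, 8]
  [8] addr=0x32 blk=12 s=0: L1-HIT | VC [6, 8]
  [9] addr=0xb blk=2 s=0: MISS | VC [6, 8, 12]
  [10] addr=0x13 blk=4 s=0: MISS | VC [8, 12, 2]
  [11] addr=0xb blk=2 s=0: VC-HIT | VC [8, 12, 4]
  [12] addr=0x8 blk=2 s=0: L1-HIT | VC [8, 12, 4]
  [13] addr=0x13 blk=4 s=0: VC-HIT | VC [8, 12, 2]
  [14] addr=0x9 blk=2 s=0: VC-HIT | VC [8, 12, 4]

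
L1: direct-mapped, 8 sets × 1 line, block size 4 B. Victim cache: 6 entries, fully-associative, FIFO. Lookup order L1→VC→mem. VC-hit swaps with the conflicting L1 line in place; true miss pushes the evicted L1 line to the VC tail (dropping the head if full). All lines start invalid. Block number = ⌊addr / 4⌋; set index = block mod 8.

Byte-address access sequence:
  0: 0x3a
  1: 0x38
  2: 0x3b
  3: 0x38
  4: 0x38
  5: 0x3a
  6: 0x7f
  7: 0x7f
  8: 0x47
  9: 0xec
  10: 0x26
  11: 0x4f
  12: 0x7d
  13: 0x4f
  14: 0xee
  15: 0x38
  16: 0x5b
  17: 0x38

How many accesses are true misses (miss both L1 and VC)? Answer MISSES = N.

  [0] addr=0x3a blk=14 s=6: MISS | VC []
  [1] addr=0x38 blk=14 s=6: L1-HIT | VC []
  [2] addr=0x3b blk=14 s=6: L1-HIT | VC []
  [3] addr=0x38 blk=14 s=6: L1-HIT | VC []
  [4] addr=0x38 blk=14 s=6: L1-HIT | VC []
  [5] addr=0x3a blk=14 s=6: L1-HIT | VC []
  [6] addr=0x7f blk=31 s=7: MISS | VC []
  [7] addr=0x7f blk=31 s=7: L1-HIT | VC []
  [8] addr=0x47 blk=17 s=1: MISS | VC []
  [9] addr=0xec blk=59 s=3: MISS | VC []
  [10] addr=0x26 blk=9 s=1: MISS | VC [17]
  [11] addr=0x4f blk=19 s=3: MISS | VC [17, 59]
  [12] addr=0x7d blk=31 s=7: L1-HIT | VC [17, 59]
  [13] addr=0x4f blk=19 s=3: L1-HIT | VC [17, 59]
  [14] addr=0xee blk=59 s=3: VC-HIT | VC [17, 19]
  [15] addr=0x38 blk=14 s=6: L1-HIT | VC [17, 19]
  [16] addr=0x5b blk=22 s=6: MISS | VC [17, 19, 14]
  [17] addr=0x38 blk=14 s=6: VC-HIT | VC [17, 19, 22]

MISSES = 7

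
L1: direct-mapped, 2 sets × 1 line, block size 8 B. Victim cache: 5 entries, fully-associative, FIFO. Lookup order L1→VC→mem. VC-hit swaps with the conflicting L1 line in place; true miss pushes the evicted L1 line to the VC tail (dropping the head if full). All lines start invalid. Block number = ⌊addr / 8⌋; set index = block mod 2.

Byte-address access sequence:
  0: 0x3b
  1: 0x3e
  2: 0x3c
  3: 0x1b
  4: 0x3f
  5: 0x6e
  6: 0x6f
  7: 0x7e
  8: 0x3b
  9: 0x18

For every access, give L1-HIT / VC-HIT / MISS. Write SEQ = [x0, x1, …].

#0 0x3b→b7/s1 MISS; vc=[]
#1 0x3e→b7/s1 L1-HIT; vc=[]
#2 0x3c→b7/s1 L1-HIT; vc=[]
#3 0x1b→b3/s1 MISS; vc=[7]
#4 0x3f→b7/s1 VC-HIT; vc=[3]
#5 0x6e→b13/s1 MISS; vc=[3,7]
#6 0x6f→b13/s1 L1-HIT; vc=[3,7]
#7 0x7e→b15/s1 MISS; vc=[3,7,13]
#8 0x3b→b7/s1 VC-HIT; vc=[3,15,13]
#9 0x18→b3/s1 VC-HIT; vc=[7,15,13]

SEQ = [MISS, L1-HIT, L1-HIT, MISS, VC-HIT, MISS, L1-HIT, MISS, VC-HIT, VC-HIT]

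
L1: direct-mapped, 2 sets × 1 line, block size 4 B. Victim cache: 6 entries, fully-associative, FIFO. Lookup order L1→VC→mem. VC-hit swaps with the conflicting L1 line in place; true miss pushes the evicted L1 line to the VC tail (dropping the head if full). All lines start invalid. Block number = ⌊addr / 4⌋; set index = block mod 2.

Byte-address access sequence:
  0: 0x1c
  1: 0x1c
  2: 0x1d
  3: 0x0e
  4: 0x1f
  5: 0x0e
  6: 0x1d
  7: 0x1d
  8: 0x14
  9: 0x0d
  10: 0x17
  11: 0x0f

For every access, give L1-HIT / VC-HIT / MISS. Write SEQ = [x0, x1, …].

SEQ = [MISS, L1-HIT, L1-HIT, MISS, VC-HIT, VC-HIT, VC-HIT, L1-HIT, MISS, VC-HIT, VC-HIT, VC-HIT]

0: 0x1c (blk 7, set 1) → MISS  vc=[]
1: 0x1c (blk 7, set 1) → L1-HIT  vc=[]
2: 0x1d (blk 7, set 1) → L1-HIT  vc=[]
3: 0xe (blk 3, set 1) → MISS  vc=[7]
4: 0x1f (blk 7, set 1) → VC-HIT  vc=[3]
5: 0xe (blk 3, set 1) → VC-HIT  vc=[7]
6: 0x1d (blk 7, set 1) → VC-HIT  vc=[3]
7: 0x1d (blk 7, set 1) → L1-HIT  vc=[3]
8: 0x14 (blk 5, set 1) → MISS  vc=[3, 7]
9: 0xd (blk 3, set 1) → VC-HIT  vc=[5, 7]
10: 0x17 (blk 5, set 1) → VC-HIT  vc=[3, 7]
11: 0xf (blk 3, set 1) → VC-HIT  vc=[5, 7]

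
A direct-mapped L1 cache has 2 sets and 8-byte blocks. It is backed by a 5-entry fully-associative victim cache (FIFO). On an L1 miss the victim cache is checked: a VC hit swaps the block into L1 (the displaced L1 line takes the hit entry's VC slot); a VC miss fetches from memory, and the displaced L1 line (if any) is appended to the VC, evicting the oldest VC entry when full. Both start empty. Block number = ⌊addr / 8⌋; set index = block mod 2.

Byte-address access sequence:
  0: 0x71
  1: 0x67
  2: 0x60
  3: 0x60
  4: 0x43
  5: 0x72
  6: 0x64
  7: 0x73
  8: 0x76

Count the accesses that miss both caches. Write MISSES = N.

  [0] addr=0x71 blk=14 s=0: MISS | VC []
  [1] addr=0x67 blk=12 s=0: MISS | VC [14]
  [2] addr=0x60 blk=12 s=0: L1-HIT | VC [14]
  [3] addr=0x60 blk=12 s=0: L1-HIT | VC [14]
  [4] addr=0x43 blk=8 s=0: MISS | VC [14, 12]
  [5] addr=0x72 blk=14 s=0: VC-HIT | VC [8, 12]
  [6] addr=0x64 blk=12 s=0: VC-HIT | VC [8, 14]
  [7] addr=0x73 blk=14 s=0: VC-HIT | VC [8, 12]
  [8] addr=0x76 blk=14 s=0: L1-HIT | VC [8, 12]

MISSES = 3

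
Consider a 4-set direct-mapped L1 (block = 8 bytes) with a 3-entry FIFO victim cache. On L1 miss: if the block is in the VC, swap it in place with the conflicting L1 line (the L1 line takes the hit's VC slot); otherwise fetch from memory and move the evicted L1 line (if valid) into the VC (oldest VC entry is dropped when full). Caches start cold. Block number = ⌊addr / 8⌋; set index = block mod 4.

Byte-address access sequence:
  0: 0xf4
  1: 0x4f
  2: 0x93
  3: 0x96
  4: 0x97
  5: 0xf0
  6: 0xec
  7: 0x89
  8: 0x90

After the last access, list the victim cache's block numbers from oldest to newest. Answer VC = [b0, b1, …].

0: 0xf4 (blk 30, set 2) → MISS  vc=[]
1: 0x4f (blk 9, set 1) → MISS  vc=[]
2: 0x93 (blk 18, set 2) → MISS  vc=[30]
3: 0x96 (blk 18, set 2) → L1-HIT  vc=[30]
4: 0x97 (blk 18, set 2) → L1-HIT  vc=[30]
5: 0xf0 (blk 30, set 2) → VC-HIT  vc=[18]
6: 0xec (blk 29, set 1) → MISS  vc=[18, 9]
7: 0x89 (blk 17, set 1) → MISS  vc=[18, 9, 29]
8: 0x90 (blk 18, set 2) → VC-HIT  vc=[30, 9, 29]

VC = [30, 9, 29]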